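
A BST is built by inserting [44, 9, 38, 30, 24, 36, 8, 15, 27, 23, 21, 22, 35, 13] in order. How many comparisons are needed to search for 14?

Search path for 14: 44 -> 9 -> 38 -> 30 -> 24 -> 15 -> 13
Found: False
Comparisons: 7


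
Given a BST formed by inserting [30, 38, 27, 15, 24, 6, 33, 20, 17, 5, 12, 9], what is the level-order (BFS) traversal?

Tree insertion order: [30, 38, 27, 15, 24, 6, 33, 20, 17, 5, 12, 9]
Tree (level-order array): [30, 27, 38, 15, None, 33, None, 6, 24, None, None, 5, 12, 20, None, None, None, 9, None, 17]
BFS from the root, enqueuing left then right child of each popped node:
  queue [30] -> pop 30, enqueue [27, 38], visited so far: [30]
  queue [27, 38] -> pop 27, enqueue [15], visited so far: [30, 27]
  queue [38, 15] -> pop 38, enqueue [33], visited so far: [30, 27, 38]
  queue [15, 33] -> pop 15, enqueue [6, 24], visited so far: [30, 27, 38, 15]
  queue [33, 6, 24] -> pop 33, enqueue [none], visited so far: [30, 27, 38, 15, 33]
  queue [6, 24] -> pop 6, enqueue [5, 12], visited so far: [30, 27, 38, 15, 33, 6]
  queue [24, 5, 12] -> pop 24, enqueue [20], visited so far: [30, 27, 38, 15, 33, 6, 24]
  queue [5, 12, 20] -> pop 5, enqueue [none], visited so far: [30, 27, 38, 15, 33, 6, 24, 5]
  queue [12, 20] -> pop 12, enqueue [9], visited so far: [30, 27, 38, 15, 33, 6, 24, 5, 12]
  queue [20, 9] -> pop 20, enqueue [17], visited so far: [30, 27, 38, 15, 33, 6, 24, 5, 12, 20]
  queue [9, 17] -> pop 9, enqueue [none], visited so far: [30, 27, 38, 15, 33, 6, 24, 5, 12, 20, 9]
  queue [17] -> pop 17, enqueue [none], visited so far: [30, 27, 38, 15, 33, 6, 24, 5, 12, 20, 9, 17]
Result: [30, 27, 38, 15, 33, 6, 24, 5, 12, 20, 9, 17]


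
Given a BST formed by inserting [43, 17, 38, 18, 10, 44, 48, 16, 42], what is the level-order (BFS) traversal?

Tree insertion order: [43, 17, 38, 18, 10, 44, 48, 16, 42]
Tree (level-order array): [43, 17, 44, 10, 38, None, 48, None, 16, 18, 42]
BFS from the root, enqueuing left then right child of each popped node:
  queue [43] -> pop 43, enqueue [17, 44], visited so far: [43]
  queue [17, 44] -> pop 17, enqueue [10, 38], visited so far: [43, 17]
  queue [44, 10, 38] -> pop 44, enqueue [48], visited so far: [43, 17, 44]
  queue [10, 38, 48] -> pop 10, enqueue [16], visited so far: [43, 17, 44, 10]
  queue [38, 48, 16] -> pop 38, enqueue [18, 42], visited so far: [43, 17, 44, 10, 38]
  queue [48, 16, 18, 42] -> pop 48, enqueue [none], visited so far: [43, 17, 44, 10, 38, 48]
  queue [16, 18, 42] -> pop 16, enqueue [none], visited so far: [43, 17, 44, 10, 38, 48, 16]
  queue [18, 42] -> pop 18, enqueue [none], visited so far: [43, 17, 44, 10, 38, 48, 16, 18]
  queue [42] -> pop 42, enqueue [none], visited so far: [43, 17, 44, 10, 38, 48, 16, 18, 42]
Result: [43, 17, 44, 10, 38, 48, 16, 18, 42]


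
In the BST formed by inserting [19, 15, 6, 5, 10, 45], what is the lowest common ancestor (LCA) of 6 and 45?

Tree insertion order: [19, 15, 6, 5, 10, 45]
Tree (level-order array): [19, 15, 45, 6, None, None, None, 5, 10]
In a BST, the LCA of p=6, q=45 is the first node v on the
root-to-leaf path with p <= v <= q (go left if both < v, right if both > v).
Walk from root:
  at 19: 6 <= 19 <= 45, this is the LCA
LCA = 19


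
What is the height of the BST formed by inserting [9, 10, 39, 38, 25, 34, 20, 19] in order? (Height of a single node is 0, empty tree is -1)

Insertion order: [9, 10, 39, 38, 25, 34, 20, 19]
Tree (level-order array): [9, None, 10, None, 39, 38, None, 25, None, 20, 34, 19]
Compute height bottom-up (empty subtree = -1):
  height(19) = 1 + max(-1, -1) = 0
  height(20) = 1 + max(0, -1) = 1
  height(34) = 1 + max(-1, -1) = 0
  height(25) = 1 + max(1, 0) = 2
  height(38) = 1 + max(2, -1) = 3
  height(39) = 1 + max(3, -1) = 4
  height(10) = 1 + max(-1, 4) = 5
  height(9) = 1 + max(-1, 5) = 6
Height = 6


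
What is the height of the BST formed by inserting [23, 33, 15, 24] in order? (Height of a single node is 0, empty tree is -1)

Insertion order: [23, 33, 15, 24]
Tree (level-order array): [23, 15, 33, None, None, 24]
Compute height bottom-up (empty subtree = -1):
  height(15) = 1 + max(-1, -1) = 0
  height(24) = 1 + max(-1, -1) = 0
  height(33) = 1 + max(0, -1) = 1
  height(23) = 1 + max(0, 1) = 2
Height = 2


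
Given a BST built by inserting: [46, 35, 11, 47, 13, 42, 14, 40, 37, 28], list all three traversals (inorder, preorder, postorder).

Tree insertion order: [46, 35, 11, 47, 13, 42, 14, 40, 37, 28]
Tree (level-order array): [46, 35, 47, 11, 42, None, None, None, 13, 40, None, None, 14, 37, None, None, 28]
Inorder (L, root, R): [11, 13, 14, 28, 35, 37, 40, 42, 46, 47]
Preorder (root, L, R): [46, 35, 11, 13, 14, 28, 42, 40, 37, 47]
Postorder (L, R, root): [28, 14, 13, 11, 37, 40, 42, 35, 47, 46]


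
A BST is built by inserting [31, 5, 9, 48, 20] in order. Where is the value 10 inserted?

Starting tree (level order): [31, 5, 48, None, 9, None, None, None, 20]
Insertion path: 31 -> 5 -> 9 -> 20
Result: insert 10 as left child of 20
Final tree (level order): [31, 5, 48, None, 9, None, None, None, 20, 10]


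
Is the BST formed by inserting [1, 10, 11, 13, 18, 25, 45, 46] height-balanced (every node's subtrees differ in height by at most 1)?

Tree (level-order array): [1, None, 10, None, 11, None, 13, None, 18, None, 25, None, 45, None, 46]
Definition: a tree is height-balanced if, at every node, |h(left) - h(right)| <= 1 (empty subtree has height -1).
Bottom-up per-node check:
  node 46: h_left=-1, h_right=-1, diff=0 [OK], height=0
  node 45: h_left=-1, h_right=0, diff=1 [OK], height=1
  node 25: h_left=-1, h_right=1, diff=2 [FAIL (|-1-1|=2 > 1)], height=2
  node 18: h_left=-1, h_right=2, diff=3 [FAIL (|-1-2|=3 > 1)], height=3
  node 13: h_left=-1, h_right=3, diff=4 [FAIL (|-1-3|=4 > 1)], height=4
  node 11: h_left=-1, h_right=4, diff=5 [FAIL (|-1-4|=5 > 1)], height=5
  node 10: h_left=-1, h_right=5, diff=6 [FAIL (|-1-5|=6 > 1)], height=6
  node 1: h_left=-1, h_right=6, diff=7 [FAIL (|-1-6|=7 > 1)], height=7
Node 25 violates the condition: |-1 - 1| = 2 > 1.
Result: Not balanced


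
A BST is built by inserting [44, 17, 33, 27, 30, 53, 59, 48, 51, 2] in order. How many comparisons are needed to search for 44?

Search path for 44: 44
Found: True
Comparisons: 1


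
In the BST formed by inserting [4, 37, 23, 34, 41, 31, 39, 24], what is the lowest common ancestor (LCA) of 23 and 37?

Tree insertion order: [4, 37, 23, 34, 41, 31, 39, 24]
Tree (level-order array): [4, None, 37, 23, 41, None, 34, 39, None, 31, None, None, None, 24]
In a BST, the LCA of p=23, q=37 is the first node v on the
root-to-leaf path with p <= v <= q (go left if both < v, right if both > v).
Walk from root:
  at 4: both 23 and 37 > 4, go right
  at 37: 23 <= 37 <= 37, this is the LCA
LCA = 37


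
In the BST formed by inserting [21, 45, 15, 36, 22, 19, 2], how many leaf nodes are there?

Tree built from: [21, 45, 15, 36, 22, 19, 2]
Tree (level-order array): [21, 15, 45, 2, 19, 36, None, None, None, None, None, 22]
Rule: A leaf has 0 children.
Per-node child counts:
  node 21: 2 child(ren)
  node 15: 2 child(ren)
  node 2: 0 child(ren)
  node 19: 0 child(ren)
  node 45: 1 child(ren)
  node 36: 1 child(ren)
  node 22: 0 child(ren)
Matching nodes: [2, 19, 22]
Count of leaf nodes: 3


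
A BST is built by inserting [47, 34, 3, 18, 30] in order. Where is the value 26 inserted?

Starting tree (level order): [47, 34, None, 3, None, None, 18, None, 30]
Insertion path: 47 -> 34 -> 3 -> 18 -> 30
Result: insert 26 as left child of 30
Final tree (level order): [47, 34, None, 3, None, None, 18, None, 30, 26]


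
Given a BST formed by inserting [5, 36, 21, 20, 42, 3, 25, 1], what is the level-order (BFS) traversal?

Tree insertion order: [5, 36, 21, 20, 42, 3, 25, 1]
Tree (level-order array): [5, 3, 36, 1, None, 21, 42, None, None, 20, 25]
BFS from the root, enqueuing left then right child of each popped node:
  queue [5] -> pop 5, enqueue [3, 36], visited so far: [5]
  queue [3, 36] -> pop 3, enqueue [1], visited so far: [5, 3]
  queue [36, 1] -> pop 36, enqueue [21, 42], visited so far: [5, 3, 36]
  queue [1, 21, 42] -> pop 1, enqueue [none], visited so far: [5, 3, 36, 1]
  queue [21, 42] -> pop 21, enqueue [20, 25], visited so far: [5, 3, 36, 1, 21]
  queue [42, 20, 25] -> pop 42, enqueue [none], visited so far: [5, 3, 36, 1, 21, 42]
  queue [20, 25] -> pop 20, enqueue [none], visited so far: [5, 3, 36, 1, 21, 42, 20]
  queue [25] -> pop 25, enqueue [none], visited so far: [5, 3, 36, 1, 21, 42, 20, 25]
Result: [5, 3, 36, 1, 21, 42, 20, 25]


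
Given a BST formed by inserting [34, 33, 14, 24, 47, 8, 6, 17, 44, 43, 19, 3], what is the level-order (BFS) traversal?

Tree insertion order: [34, 33, 14, 24, 47, 8, 6, 17, 44, 43, 19, 3]
Tree (level-order array): [34, 33, 47, 14, None, 44, None, 8, 24, 43, None, 6, None, 17, None, None, None, 3, None, None, 19]
BFS from the root, enqueuing left then right child of each popped node:
  queue [34] -> pop 34, enqueue [33, 47], visited so far: [34]
  queue [33, 47] -> pop 33, enqueue [14], visited so far: [34, 33]
  queue [47, 14] -> pop 47, enqueue [44], visited so far: [34, 33, 47]
  queue [14, 44] -> pop 14, enqueue [8, 24], visited so far: [34, 33, 47, 14]
  queue [44, 8, 24] -> pop 44, enqueue [43], visited so far: [34, 33, 47, 14, 44]
  queue [8, 24, 43] -> pop 8, enqueue [6], visited so far: [34, 33, 47, 14, 44, 8]
  queue [24, 43, 6] -> pop 24, enqueue [17], visited so far: [34, 33, 47, 14, 44, 8, 24]
  queue [43, 6, 17] -> pop 43, enqueue [none], visited so far: [34, 33, 47, 14, 44, 8, 24, 43]
  queue [6, 17] -> pop 6, enqueue [3], visited so far: [34, 33, 47, 14, 44, 8, 24, 43, 6]
  queue [17, 3] -> pop 17, enqueue [19], visited so far: [34, 33, 47, 14, 44, 8, 24, 43, 6, 17]
  queue [3, 19] -> pop 3, enqueue [none], visited so far: [34, 33, 47, 14, 44, 8, 24, 43, 6, 17, 3]
  queue [19] -> pop 19, enqueue [none], visited so far: [34, 33, 47, 14, 44, 8, 24, 43, 6, 17, 3, 19]
Result: [34, 33, 47, 14, 44, 8, 24, 43, 6, 17, 3, 19]


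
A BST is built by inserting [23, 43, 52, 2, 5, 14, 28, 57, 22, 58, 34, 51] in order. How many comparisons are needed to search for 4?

Search path for 4: 23 -> 2 -> 5
Found: False
Comparisons: 3


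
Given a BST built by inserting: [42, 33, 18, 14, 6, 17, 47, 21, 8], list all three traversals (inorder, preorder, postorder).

Tree insertion order: [42, 33, 18, 14, 6, 17, 47, 21, 8]
Tree (level-order array): [42, 33, 47, 18, None, None, None, 14, 21, 6, 17, None, None, None, 8]
Inorder (L, root, R): [6, 8, 14, 17, 18, 21, 33, 42, 47]
Preorder (root, L, R): [42, 33, 18, 14, 6, 8, 17, 21, 47]
Postorder (L, R, root): [8, 6, 17, 14, 21, 18, 33, 47, 42]


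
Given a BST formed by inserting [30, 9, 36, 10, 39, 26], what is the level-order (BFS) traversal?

Tree insertion order: [30, 9, 36, 10, 39, 26]
Tree (level-order array): [30, 9, 36, None, 10, None, 39, None, 26]
BFS from the root, enqueuing left then right child of each popped node:
  queue [30] -> pop 30, enqueue [9, 36], visited so far: [30]
  queue [9, 36] -> pop 9, enqueue [10], visited so far: [30, 9]
  queue [36, 10] -> pop 36, enqueue [39], visited so far: [30, 9, 36]
  queue [10, 39] -> pop 10, enqueue [26], visited so far: [30, 9, 36, 10]
  queue [39, 26] -> pop 39, enqueue [none], visited so far: [30, 9, 36, 10, 39]
  queue [26] -> pop 26, enqueue [none], visited so far: [30, 9, 36, 10, 39, 26]
Result: [30, 9, 36, 10, 39, 26]


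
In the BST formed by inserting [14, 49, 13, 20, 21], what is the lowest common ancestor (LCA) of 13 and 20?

Tree insertion order: [14, 49, 13, 20, 21]
Tree (level-order array): [14, 13, 49, None, None, 20, None, None, 21]
In a BST, the LCA of p=13, q=20 is the first node v on the
root-to-leaf path with p <= v <= q (go left if both < v, right if both > v).
Walk from root:
  at 14: 13 <= 14 <= 20, this is the LCA
LCA = 14


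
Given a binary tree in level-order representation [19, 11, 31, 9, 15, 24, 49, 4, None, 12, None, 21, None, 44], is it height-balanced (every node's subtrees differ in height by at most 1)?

Tree (level-order array): [19, 11, 31, 9, 15, 24, 49, 4, None, 12, None, 21, None, 44]
Definition: a tree is height-balanced if, at every node, |h(left) - h(right)| <= 1 (empty subtree has height -1).
Bottom-up per-node check:
  node 4: h_left=-1, h_right=-1, diff=0 [OK], height=0
  node 9: h_left=0, h_right=-1, diff=1 [OK], height=1
  node 12: h_left=-1, h_right=-1, diff=0 [OK], height=0
  node 15: h_left=0, h_right=-1, diff=1 [OK], height=1
  node 11: h_left=1, h_right=1, diff=0 [OK], height=2
  node 21: h_left=-1, h_right=-1, diff=0 [OK], height=0
  node 24: h_left=0, h_right=-1, diff=1 [OK], height=1
  node 44: h_left=-1, h_right=-1, diff=0 [OK], height=0
  node 49: h_left=0, h_right=-1, diff=1 [OK], height=1
  node 31: h_left=1, h_right=1, diff=0 [OK], height=2
  node 19: h_left=2, h_right=2, diff=0 [OK], height=3
All nodes satisfy the balance condition.
Result: Balanced


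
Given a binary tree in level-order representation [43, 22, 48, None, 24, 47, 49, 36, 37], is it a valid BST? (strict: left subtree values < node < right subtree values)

Level-order array: [43, 22, 48, None, 24, 47, 49, 36, 37]
Validate using subtree bounds (lo, hi): at each node, require lo < value < hi,
then recurse left with hi=value and right with lo=value.
Preorder trace (stopping at first violation):
  at node 43 with bounds (-inf, +inf): OK
  at node 22 with bounds (-inf, 43): OK
  at node 24 with bounds (22, 43): OK
  at node 36 with bounds (22, 24): VIOLATION
Node 36 violates its bound: not (22 < 36 < 24).
Result: Not a valid BST


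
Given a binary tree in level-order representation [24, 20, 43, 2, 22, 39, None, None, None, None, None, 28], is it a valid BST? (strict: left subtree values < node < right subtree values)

Level-order array: [24, 20, 43, 2, 22, 39, None, None, None, None, None, 28]
Validate using subtree bounds (lo, hi): at each node, require lo < value < hi,
then recurse left with hi=value and right with lo=value.
Preorder trace (stopping at first violation):
  at node 24 with bounds (-inf, +inf): OK
  at node 20 with bounds (-inf, 24): OK
  at node 2 with bounds (-inf, 20): OK
  at node 22 with bounds (20, 24): OK
  at node 43 with bounds (24, +inf): OK
  at node 39 with bounds (24, 43): OK
  at node 28 with bounds (24, 39): OK
No violation found at any node.
Result: Valid BST


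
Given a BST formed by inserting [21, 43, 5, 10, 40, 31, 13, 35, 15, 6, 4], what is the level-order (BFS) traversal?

Tree insertion order: [21, 43, 5, 10, 40, 31, 13, 35, 15, 6, 4]
Tree (level-order array): [21, 5, 43, 4, 10, 40, None, None, None, 6, 13, 31, None, None, None, None, 15, None, 35]
BFS from the root, enqueuing left then right child of each popped node:
  queue [21] -> pop 21, enqueue [5, 43], visited so far: [21]
  queue [5, 43] -> pop 5, enqueue [4, 10], visited so far: [21, 5]
  queue [43, 4, 10] -> pop 43, enqueue [40], visited so far: [21, 5, 43]
  queue [4, 10, 40] -> pop 4, enqueue [none], visited so far: [21, 5, 43, 4]
  queue [10, 40] -> pop 10, enqueue [6, 13], visited so far: [21, 5, 43, 4, 10]
  queue [40, 6, 13] -> pop 40, enqueue [31], visited so far: [21, 5, 43, 4, 10, 40]
  queue [6, 13, 31] -> pop 6, enqueue [none], visited so far: [21, 5, 43, 4, 10, 40, 6]
  queue [13, 31] -> pop 13, enqueue [15], visited so far: [21, 5, 43, 4, 10, 40, 6, 13]
  queue [31, 15] -> pop 31, enqueue [35], visited so far: [21, 5, 43, 4, 10, 40, 6, 13, 31]
  queue [15, 35] -> pop 15, enqueue [none], visited so far: [21, 5, 43, 4, 10, 40, 6, 13, 31, 15]
  queue [35] -> pop 35, enqueue [none], visited so far: [21, 5, 43, 4, 10, 40, 6, 13, 31, 15, 35]
Result: [21, 5, 43, 4, 10, 40, 6, 13, 31, 15, 35]


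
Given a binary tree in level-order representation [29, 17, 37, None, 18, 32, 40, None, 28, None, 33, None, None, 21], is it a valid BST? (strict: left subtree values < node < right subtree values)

Level-order array: [29, 17, 37, None, 18, 32, 40, None, 28, None, 33, None, None, 21]
Validate using subtree bounds (lo, hi): at each node, require lo < value < hi,
then recurse left with hi=value and right with lo=value.
Preorder trace (stopping at first violation):
  at node 29 with bounds (-inf, +inf): OK
  at node 17 with bounds (-inf, 29): OK
  at node 18 with bounds (17, 29): OK
  at node 28 with bounds (18, 29): OK
  at node 21 with bounds (18, 28): OK
  at node 37 with bounds (29, +inf): OK
  at node 32 with bounds (29, 37): OK
  at node 33 with bounds (32, 37): OK
  at node 40 with bounds (37, +inf): OK
No violation found at any node.
Result: Valid BST


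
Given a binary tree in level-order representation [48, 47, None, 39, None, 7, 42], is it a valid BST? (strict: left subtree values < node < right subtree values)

Level-order array: [48, 47, None, 39, None, 7, 42]
Validate using subtree bounds (lo, hi): at each node, require lo < value < hi,
then recurse left with hi=value and right with lo=value.
Preorder trace (stopping at first violation):
  at node 48 with bounds (-inf, +inf): OK
  at node 47 with bounds (-inf, 48): OK
  at node 39 with bounds (-inf, 47): OK
  at node 7 with bounds (-inf, 39): OK
  at node 42 with bounds (39, 47): OK
No violation found at any node.
Result: Valid BST


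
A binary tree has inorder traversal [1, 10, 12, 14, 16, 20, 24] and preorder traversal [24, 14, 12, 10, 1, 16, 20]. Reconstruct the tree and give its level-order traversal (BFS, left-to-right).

Inorder:  [1, 10, 12, 14, 16, 20, 24]
Preorder: [24, 14, 12, 10, 1, 16, 20]
Algorithm: preorder visits root first, so consume preorder in order;
for each root, split the current inorder slice at that value into
left-subtree inorder and right-subtree inorder, then recurse.
Recursive splits:
  root=24; inorder splits into left=[1, 10, 12, 14, 16, 20], right=[]
  root=14; inorder splits into left=[1, 10, 12], right=[16, 20]
  root=12; inorder splits into left=[1, 10], right=[]
  root=10; inorder splits into left=[1], right=[]
  root=1; inorder splits into left=[], right=[]
  root=16; inorder splits into left=[], right=[20]
  root=20; inorder splits into left=[], right=[]
Reconstructed level-order: [24, 14, 12, 16, 10, 20, 1]


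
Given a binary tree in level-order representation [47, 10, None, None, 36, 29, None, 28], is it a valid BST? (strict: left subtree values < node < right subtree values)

Level-order array: [47, 10, None, None, 36, 29, None, 28]
Validate using subtree bounds (lo, hi): at each node, require lo < value < hi,
then recurse left with hi=value and right with lo=value.
Preorder trace (stopping at first violation):
  at node 47 with bounds (-inf, +inf): OK
  at node 10 with bounds (-inf, 47): OK
  at node 36 with bounds (10, 47): OK
  at node 29 with bounds (10, 36): OK
  at node 28 with bounds (10, 29): OK
No violation found at any node.
Result: Valid BST


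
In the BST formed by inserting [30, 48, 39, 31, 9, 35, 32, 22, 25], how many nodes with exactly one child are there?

Tree built from: [30, 48, 39, 31, 9, 35, 32, 22, 25]
Tree (level-order array): [30, 9, 48, None, 22, 39, None, None, 25, 31, None, None, None, None, 35, 32]
Rule: These are nodes with exactly 1 non-null child.
Per-node child counts:
  node 30: 2 child(ren)
  node 9: 1 child(ren)
  node 22: 1 child(ren)
  node 25: 0 child(ren)
  node 48: 1 child(ren)
  node 39: 1 child(ren)
  node 31: 1 child(ren)
  node 35: 1 child(ren)
  node 32: 0 child(ren)
Matching nodes: [9, 22, 48, 39, 31, 35]
Count of nodes with exactly one child: 6


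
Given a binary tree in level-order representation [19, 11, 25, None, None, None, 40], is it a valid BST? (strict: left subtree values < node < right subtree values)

Level-order array: [19, 11, 25, None, None, None, 40]
Validate using subtree bounds (lo, hi): at each node, require lo < value < hi,
then recurse left with hi=value and right with lo=value.
Preorder trace (stopping at first violation):
  at node 19 with bounds (-inf, +inf): OK
  at node 11 with bounds (-inf, 19): OK
  at node 25 with bounds (19, +inf): OK
  at node 40 with bounds (25, +inf): OK
No violation found at any node.
Result: Valid BST


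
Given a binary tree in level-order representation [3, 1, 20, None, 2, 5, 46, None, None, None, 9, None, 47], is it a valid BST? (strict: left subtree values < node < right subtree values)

Level-order array: [3, 1, 20, None, 2, 5, 46, None, None, None, 9, None, 47]
Validate using subtree bounds (lo, hi): at each node, require lo < value < hi,
then recurse left with hi=value and right with lo=value.
Preorder trace (stopping at first violation):
  at node 3 with bounds (-inf, +inf): OK
  at node 1 with bounds (-inf, 3): OK
  at node 2 with bounds (1, 3): OK
  at node 20 with bounds (3, +inf): OK
  at node 5 with bounds (3, 20): OK
  at node 9 with bounds (5, 20): OK
  at node 46 with bounds (20, +inf): OK
  at node 47 with bounds (46, +inf): OK
No violation found at any node.
Result: Valid BST


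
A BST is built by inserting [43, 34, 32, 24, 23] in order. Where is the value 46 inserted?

Starting tree (level order): [43, 34, None, 32, None, 24, None, 23]
Insertion path: 43
Result: insert 46 as right child of 43
Final tree (level order): [43, 34, 46, 32, None, None, None, 24, None, 23]


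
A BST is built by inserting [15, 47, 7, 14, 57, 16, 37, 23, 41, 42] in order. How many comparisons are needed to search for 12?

Search path for 12: 15 -> 7 -> 14
Found: False
Comparisons: 3


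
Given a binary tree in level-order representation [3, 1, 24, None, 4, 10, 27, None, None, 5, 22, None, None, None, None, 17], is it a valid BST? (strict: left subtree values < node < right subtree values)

Level-order array: [3, 1, 24, None, 4, 10, 27, None, None, 5, 22, None, None, None, None, 17]
Validate using subtree bounds (lo, hi): at each node, require lo < value < hi,
then recurse left with hi=value and right with lo=value.
Preorder trace (stopping at first violation):
  at node 3 with bounds (-inf, +inf): OK
  at node 1 with bounds (-inf, 3): OK
  at node 4 with bounds (1, 3): VIOLATION
Node 4 violates its bound: not (1 < 4 < 3).
Result: Not a valid BST


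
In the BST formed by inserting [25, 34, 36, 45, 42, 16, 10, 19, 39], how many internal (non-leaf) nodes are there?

Tree built from: [25, 34, 36, 45, 42, 16, 10, 19, 39]
Tree (level-order array): [25, 16, 34, 10, 19, None, 36, None, None, None, None, None, 45, 42, None, 39]
Rule: An internal node has at least one child.
Per-node child counts:
  node 25: 2 child(ren)
  node 16: 2 child(ren)
  node 10: 0 child(ren)
  node 19: 0 child(ren)
  node 34: 1 child(ren)
  node 36: 1 child(ren)
  node 45: 1 child(ren)
  node 42: 1 child(ren)
  node 39: 0 child(ren)
Matching nodes: [25, 16, 34, 36, 45, 42]
Count of internal (non-leaf) nodes: 6


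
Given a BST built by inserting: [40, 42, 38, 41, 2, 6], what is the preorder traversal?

Tree insertion order: [40, 42, 38, 41, 2, 6]
Tree (level-order array): [40, 38, 42, 2, None, 41, None, None, 6]
Preorder traversal: [40, 38, 2, 6, 42, 41]


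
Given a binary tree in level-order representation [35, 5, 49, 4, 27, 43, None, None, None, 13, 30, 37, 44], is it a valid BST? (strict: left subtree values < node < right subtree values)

Level-order array: [35, 5, 49, 4, 27, 43, None, None, None, 13, 30, 37, 44]
Validate using subtree bounds (lo, hi): at each node, require lo < value < hi,
then recurse left with hi=value and right with lo=value.
Preorder trace (stopping at first violation):
  at node 35 with bounds (-inf, +inf): OK
  at node 5 with bounds (-inf, 35): OK
  at node 4 with bounds (-inf, 5): OK
  at node 27 with bounds (5, 35): OK
  at node 13 with bounds (5, 27): OK
  at node 30 with bounds (27, 35): OK
  at node 49 with bounds (35, +inf): OK
  at node 43 with bounds (35, 49): OK
  at node 37 with bounds (35, 43): OK
  at node 44 with bounds (43, 49): OK
No violation found at any node.
Result: Valid BST


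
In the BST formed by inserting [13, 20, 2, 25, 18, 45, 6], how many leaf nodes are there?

Tree built from: [13, 20, 2, 25, 18, 45, 6]
Tree (level-order array): [13, 2, 20, None, 6, 18, 25, None, None, None, None, None, 45]
Rule: A leaf has 0 children.
Per-node child counts:
  node 13: 2 child(ren)
  node 2: 1 child(ren)
  node 6: 0 child(ren)
  node 20: 2 child(ren)
  node 18: 0 child(ren)
  node 25: 1 child(ren)
  node 45: 0 child(ren)
Matching nodes: [6, 18, 45]
Count of leaf nodes: 3


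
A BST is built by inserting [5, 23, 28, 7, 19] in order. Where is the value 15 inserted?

Starting tree (level order): [5, None, 23, 7, 28, None, 19]
Insertion path: 5 -> 23 -> 7 -> 19
Result: insert 15 as left child of 19
Final tree (level order): [5, None, 23, 7, 28, None, 19, None, None, 15]


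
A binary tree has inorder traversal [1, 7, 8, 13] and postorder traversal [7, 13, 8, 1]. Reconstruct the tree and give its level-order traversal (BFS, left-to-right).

Inorder:   [1, 7, 8, 13]
Postorder: [7, 13, 8, 1]
Algorithm: postorder visits root last, so walk postorder right-to-left;
each value is the root of the current inorder slice — split it at that
value, recurse on the right subtree first, then the left.
Recursive splits:
  root=1; inorder splits into left=[], right=[7, 8, 13]
  root=8; inorder splits into left=[7], right=[13]
  root=13; inorder splits into left=[], right=[]
  root=7; inorder splits into left=[], right=[]
Reconstructed level-order: [1, 8, 7, 13]


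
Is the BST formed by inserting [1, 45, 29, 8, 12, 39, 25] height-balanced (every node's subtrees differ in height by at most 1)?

Tree (level-order array): [1, None, 45, 29, None, 8, 39, None, 12, None, None, None, 25]
Definition: a tree is height-balanced if, at every node, |h(left) - h(right)| <= 1 (empty subtree has height -1).
Bottom-up per-node check:
  node 25: h_left=-1, h_right=-1, diff=0 [OK], height=0
  node 12: h_left=-1, h_right=0, diff=1 [OK], height=1
  node 8: h_left=-1, h_right=1, diff=2 [FAIL (|-1-1|=2 > 1)], height=2
  node 39: h_left=-1, h_right=-1, diff=0 [OK], height=0
  node 29: h_left=2, h_right=0, diff=2 [FAIL (|2-0|=2 > 1)], height=3
  node 45: h_left=3, h_right=-1, diff=4 [FAIL (|3--1|=4 > 1)], height=4
  node 1: h_left=-1, h_right=4, diff=5 [FAIL (|-1-4|=5 > 1)], height=5
Node 8 violates the condition: |-1 - 1| = 2 > 1.
Result: Not balanced


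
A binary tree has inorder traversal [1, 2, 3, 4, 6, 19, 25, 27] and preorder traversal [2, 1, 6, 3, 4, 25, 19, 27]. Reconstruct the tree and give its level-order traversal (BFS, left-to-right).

Inorder:  [1, 2, 3, 4, 6, 19, 25, 27]
Preorder: [2, 1, 6, 3, 4, 25, 19, 27]
Algorithm: preorder visits root first, so consume preorder in order;
for each root, split the current inorder slice at that value into
left-subtree inorder and right-subtree inorder, then recurse.
Recursive splits:
  root=2; inorder splits into left=[1], right=[3, 4, 6, 19, 25, 27]
  root=1; inorder splits into left=[], right=[]
  root=6; inorder splits into left=[3, 4], right=[19, 25, 27]
  root=3; inorder splits into left=[], right=[4]
  root=4; inorder splits into left=[], right=[]
  root=25; inorder splits into left=[19], right=[27]
  root=19; inorder splits into left=[], right=[]
  root=27; inorder splits into left=[], right=[]
Reconstructed level-order: [2, 1, 6, 3, 25, 4, 19, 27]


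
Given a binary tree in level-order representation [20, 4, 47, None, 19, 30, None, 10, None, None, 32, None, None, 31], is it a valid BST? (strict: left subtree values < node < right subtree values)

Level-order array: [20, 4, 47, None, 19, 30, None, 10, None, None, 32, None, None, 31]
Validate using subtree bounds (lo, hi): at each node, require lo < value < hi,
then recurse left with hi=value and right with lo=value.
Preorder trace (stopping at first violation):
  at node 20 with bounds (-inf, +inf): OK
  at node 4 with bounds (-inf, 20): OK
  at node 19 with bounds (4, 20): OK
  at node 10 with bounds (4, 19): OK
  at node 47 with bounds (20, +inf): OK
  at node 30 with bounds (20, 47): OK
  at node 32 with bounds (30, 47): OK
  at node 31 with bounds (30, 32): OK
No violation found at any node.
Result: Valid BST


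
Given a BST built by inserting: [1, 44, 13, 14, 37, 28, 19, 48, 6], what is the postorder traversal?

Tree insertion order: [1, 44, 13, 14, 37, 28, 19, 48, 6]
Tree (level-order array): [1, None, 44, 13, 48, 6, 14, None, None, None, None, None, 37, 28, None, 19]
Postorder traversal: [6, 19, 28, 37, 14, 13, 48, 44, 1]


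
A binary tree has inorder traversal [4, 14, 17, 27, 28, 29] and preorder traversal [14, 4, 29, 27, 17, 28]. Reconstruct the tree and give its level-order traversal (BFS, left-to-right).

Inorder:  [4, 14, 17, 27, 28, 29]
Preorder: [14, 4, 29, 27, 17, 28]
Algorithm: preorder visits root first, so consume preorder in order;
for each root, split the current inorder slice at that value into
left-subtree inorder and right-subtree inorder, then recurse.
Recursive splits:
  root=14; inorder splits into left=[4], right=[17, 27, 28, 29]
  root=4; inorder splits into left=[], right=[]
  root=29; inorder splits into left=[17, 27, 28], right=[]
  root=27; inorder splits into left=[17], right=[28]
  root=17; inorder splits into left=[], right=[]
  root=28; inorder splits into left=[], right=[]
Reconstructed level-order: [14, 4, 29, 27, 17, 28]


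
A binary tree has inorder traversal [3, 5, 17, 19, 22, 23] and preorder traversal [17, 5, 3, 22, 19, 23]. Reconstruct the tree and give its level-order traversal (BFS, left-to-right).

Inorder:  [3, 5, 17, 19, 22, 23]
Preorder: [17, 5, 3, 22, 19, 23]
Algorithm: preorder visits root first, so consume preorder in order;
for each root, split the current inorder slice at that value into
left-subtree inorder and right-subtree inorder, then recurse.
Recursive splits:
  root=17; inorder splits into left=[3, 5], right=[19, 22, 23]
  root=5; inorder splits into left=[3], right=[]
  root=3; inorder splits into left=[], right=[]
  root=22; inorder splits into left=[19], right=[23]
  root=19; inorder splits into left=[], right=[]
  root=23; inorder splits into left=[], right=[]
Reconstructed level-order: [17, 5, 22, 3, 19, 23]


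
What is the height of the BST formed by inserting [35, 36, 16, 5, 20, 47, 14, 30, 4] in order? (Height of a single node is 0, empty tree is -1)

Insertion order: [35, 36, 16, 5, 20, 47, 14, 30, 4]
Tree (level-order array): [35, 16, 36, 5, 20, None, 47, 4, 14, None, 30]
Compute height bottom-up (empty subtree = -1):
  height(4) = 1 + max(-1, -1) = 0
  height(14) = 1 + max(-1, -1) = 0
  height(5) = 1 + max(0, 0) = 1
  height(30) = 1 + max(-1, -1) = 0
  height(20) = 1 + max(-1, 0) = 1
  height(16) = 1 + max(1, 1) = 2
  height(47) = 1 + max(-1, -1) = 0
  height(36) = 1 + max(-1, 0) = 1
  height(35) = 1 + max(2, 1) = 3
Height = 3


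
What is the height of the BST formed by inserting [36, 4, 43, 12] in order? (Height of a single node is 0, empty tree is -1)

Insertion order: [36, 4, 43, 12]
Tree (level-order array): [36, 4, 43, None, 12]
Compute height bottom-up (empty subtree = -1):
  height(12) = 1 + max(-1, -1) = 0
  height(4) = 1 + max(-1, 0) = 1
  height(43) = 1 + max(-1, -1) = 0
  height(36) = 1 + max(1, 0) = 2
Height = 2


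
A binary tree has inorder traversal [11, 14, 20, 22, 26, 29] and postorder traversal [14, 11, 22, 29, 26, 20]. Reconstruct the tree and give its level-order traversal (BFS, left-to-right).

Inorder:   [11, 14, 20, 22, 26, 29]
Postorder: [14, 11, 22, 29, 26, 20]
Algorithm: postorder visits root last, so walk postorder right-to-left;
each value is the root of the current inorder slice — split it at that
value, recurse on the right subtree first, then the left.
Recursive splits:
  root=20; inorder splits into left=[11, 14], right=[22, 26, 29]
  root=26; inorder splits into left=[22], right=[29]
  root=29; inorder splits into left=[], right=[]
  root=22; inorder splits into left=[], right=[]
  root=11; inorder splits into left=[], right=[14]
  root=14; inorder splits into left=[], right=[]
Reconstructed level-order: [20, 11, 26, 14, 22, 29]


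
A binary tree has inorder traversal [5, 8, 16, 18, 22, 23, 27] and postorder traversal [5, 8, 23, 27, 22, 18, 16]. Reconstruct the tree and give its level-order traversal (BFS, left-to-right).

Inorder:   [5, 8, 16, 18, 22, 23, 27]
Postorder: [5, 8, 23, 27, 22, 18, 16]
Algorithm: postorder visits root last, so walk postorder right-to-left;
each value is the root of the current inorder slice — split it at that
value, recurse on the right subtree first, then the left.
Recursive splits:
  root=16; inorder splits into left=[5, 8], right=[18, 22, 23, 27]
  root=18; inorder splits into left=[], right=[22, 23, 27]
  root=22; inorder splits into left=[], right=[23, 27]
  root=27; inorder splits into left=[23], right=[]
  root=23; inorder splits into left=[], right=[]
  root=8; inorder splits into left=[5], right=[]
  root=5; inorder splits into left=[], right=[]
Reconstructed level-order: [16, 8, 18, 5, 22, 27, 23]


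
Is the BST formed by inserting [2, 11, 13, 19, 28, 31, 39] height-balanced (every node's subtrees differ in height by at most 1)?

Tree (level-order array): [2, None, 11, None, 13, None, 19, None, 28, None, 31, None, 39]
Definition: a tree is height-balanced if, at every node, |h(left) - h(right)| <= 1 (empty subtree has height -1).
Bottom-up per-node check:
  node 39: h_left=-1, h_right=-1, diff=0 [OK], height=0
  node 31: h_left=-1, h_right=0, diff=1 [OK], height=1
  node 28: h_left=-1, h_right=1, diff=2 [FAIL (|-1-1|=2 > 1)], height=2
  node 19: h_left=-1, h_right=2, diff=3 [FAIL (|-1-2|=3 > 1)], height=3
  node 13: h_left=-1, h_right=3, diff=4 [FAIL (|-1-3|=4 > 1)], height=4
  node 11: h_left=-1, h_right=4, diff=5 [FAIL (|-1-4|=5 > 1)], height=5
  node 2: h_left=-1, h_right=5, diff=6 [FAIL (|-1-5|=6 > 1)], height=6
Node 28 violates the condition: |-1 - 1| = 2 > 1.
Result: Not balanced


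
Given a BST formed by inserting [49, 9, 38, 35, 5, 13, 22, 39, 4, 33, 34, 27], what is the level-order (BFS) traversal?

Tree insertion order: [49, 9, 38, 35, 5, 13, 22, 39, 4, 33, 34, 27]
Tree (level-order array): [49, 9, None, 5, 38, 4, None, 35, 39, None, None, 13, None, None, None, None, 22, None, 33, 27, 34]
BFS from the root, enqueuing left then right child of each popped node:
  queue [49] -> pop 49, enqueue [9], visited so far: [49]
  queue [9] -> pop 9, enqueue [5, 38], visited so far: [49, 9]
  queue [5, 38] -> pop 5, enqueue [4], visited so far: [49, 9, 5]
  queue [38, 4] -> pop 38, enqueue [35, 39], visited so far: [49, 9, 5, 38]
  queue [4, 35, 39] -> pop 4, enqueue [none], visited so far: [49, 9, 5, 38, 4]
  queue [35, 39] -> pop 35, enqueue [13], visited so far: [49, 9, 5, 38, 4, 35]
  queue [39, 13] -> pop 39, enqueue [none], visited so far: [49, 9, 5, 38, 4, 35, 39]
  queue [13] -> pop 13, enqueue [22], visited so far: [49, 9, 5, 38, 4, 35, 39, 13]
  queue [22] -> pop 22, enqueue [33], visited so far: [49, 9, 5, 38, 4, 35, 39, 13, 22]
  queue [33] -> pop 33, enqueue [27, 34], visited so far: [49, 9, 5, 38, 4, 35, 39, 13, 22, 33]
  queue [27, 34] -> pop 27, enqueue [none], visited so far: [49, 9, 5, 38, 4, 35, 39, 13, 22, 33, 27]
  queue [34] -> pop 34, enqueue [none], visited so far: [49, 9, 5, 38, 4, 35, 39, 13, 22, 33, 27, 34]
Result: [49, 9, 5, 38, 4, 35, 39, 13, 22, 33, 27, 34]


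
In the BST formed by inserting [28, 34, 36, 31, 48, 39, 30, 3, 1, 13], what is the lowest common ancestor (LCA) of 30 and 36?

Tree insertion order: [28, 34, 36, 31, 48, 39, 30, 3, 1, 13]
Tree (level-order array): [28, 3, 34, 1, 13, 31, 36, None, None, None, None, 30, None, None, 48, None, None, 39]
In a BST, the LCA of p=30, q=36 is the first node v on the
root-to-leaf path with p <= v <= q (go left if both < v, right if both > v).
Walk from root:
  at 28: both 30 and 36 > 28, go right
  at 34: 30 <= 34 <= 36, this is the LCA
LCA = 34


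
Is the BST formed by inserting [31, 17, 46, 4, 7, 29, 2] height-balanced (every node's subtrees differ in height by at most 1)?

Tree (level-order array): [31, 17, 46, 4, 29, None, None, 2, 7]
Definition: a tree is height-balanced if, at every node, |h(left) - h(right)| <= 1 (empty subtree has height -1).
Bottom-up per-node check:
  node 2: h_left=-1, h_right=-1, diff=0 [OK], height=0
  node 7: h_left=-1, h_right=-1, diff=0 [OK], height=0
  node 4: h_left=0, h_right=0, diff=0 [OK], height=1
  node 29: h_left=-1, h_right=-1, diff=0 [OK], height=0
  node 17: h_left=1, h_right=0, diff=1 [OK], height=2
  node 46: h_left=-1, h_right=-1, diff=0 [OK], height=0
  node 31: h_left=2, h_right=0, diff=2 [FAIL (|2-0|=2 > 1)], height=3
Node 31 violates the condition: |2 - 0| = 2 > 1.
Result: Not balanced


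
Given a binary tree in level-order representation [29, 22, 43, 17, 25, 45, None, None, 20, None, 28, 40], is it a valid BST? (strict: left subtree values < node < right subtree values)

Level-order array: [29, 22, 43, 17, 25, 45, None, None, 20, None, 28, 40]
Validate using subtree bounds (lo, hi): at each node, require lo < value < hi,
then recurse left with hi=value and right with lo=value.
Preorder trace (stopping at first violation):
  at node 29 with bounds (-inf, +inf): OK
  at node 22 with bounds (-inf, 29): OK
  at node 17 with bounds (-inf, 22): OK
  at node 20 with bounds (17, 22): OK
  at node 25 with bounds (22, 29): OK
  at node 28 with bounds (25, 29): OK
  at node 43 with bounds (29, +inf): OK
  at node 45 with bounds (29, 43): VIOLATION
Node 45 violates its bound: not (29 < 45 < 43).
Result: Not a valid BST


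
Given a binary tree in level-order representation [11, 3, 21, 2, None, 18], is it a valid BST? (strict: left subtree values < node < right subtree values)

Level-order array: [11, 3, 21, 2, None, 18]
Validate using subtree bounds (lo, hi): at each node, require lo < value < hi,
then recurse left with hi=value and right with lo=value.
Preorder trace (stopping at first violation):
  at node 11 with bounds (-inf, +inf): OK
  at node 3 with bounds (-inf, 11): OK
  at node 2 with bounds (-inf, 3): OK
  at node 21 with bounds (11, +inf): OK
  at node 18 with bounds (11, 21): OK
No violation found at any node.
Result: Valid BST


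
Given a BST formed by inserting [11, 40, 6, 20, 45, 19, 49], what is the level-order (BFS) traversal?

Tree insertion order: [11, 40, 6, 20, 45, 19, 49]
Tree (level-order array): [11, 6, 40, None, None, 20, 45, 19, None, None, 49]
BFS from the root, enqueuing left then right child of each popped node:
  queue [11] -> pop 11, enqueue [6, 40], visited so far: [11]
  queue [6, 40] -> pop 6, enqueue [none], visited so far: [11, 6]
  queue [40] -> pop 40, enqueue [20, 45], visited so far: [11, 6, 40]
  queue [20, 45] -> pop 20, enqueue [19], visited so far: [11, 6, 40, 20]
  queue [45, 19] -> pop 45, enqueue [49], visited so far: [11, 6, 40, 20, 45]
  queue [19, 49] -> pop 19, enqueue [none], visited so far: [11, 6, 40, 20, 45, 19]
  queue [49] -> pop 49, enqueue [none], visited so far: [11, 6, 40, 20, 45, 19, 49]
Result: [11, 6, 40, 20, 45, 19, 49]


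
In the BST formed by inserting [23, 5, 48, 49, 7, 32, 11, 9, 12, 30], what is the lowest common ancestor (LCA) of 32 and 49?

Tree insertion order: [23, 5, 48, 49, 7, 32, 11, 9, 12, 30]
Tree (level-order array): [23, 5, 48, None, 7, 32, 49, None, 11, 30, None, None, None, 9, 12]
In a BST, the LCA of p=32, q=49 is the first node v on the
root-to-leaf path with p <= v <= q (go left if both < v, right if both > v).
Walk from root:
  at 23: both 32 and 49 > 23, go right
  at 48: 32 <= 48 <= 49, this is the LCA
LCA = 48


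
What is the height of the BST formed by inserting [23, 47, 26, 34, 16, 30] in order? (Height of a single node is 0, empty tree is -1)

Insertion order: [23, 47, 26, 34, 16, 30]
Tree (level-order array): [23, 16, 47, None, None, 26, None, None, 34, 30]
Compute height bottom-up (empty subtree = -1):
  height(16) = 1 + max(-1, -1) = 0
  height(30) = 1 + max(-1, -1) = 0
  height(34) = 1 + max(0, -1) = 1
  height(26) = 1 + max(-1, 1) = 2
  height(47) = 1 + max(2, -1) = 3
  height(23) = 1 + max(0, 3) = 4
Height = 4


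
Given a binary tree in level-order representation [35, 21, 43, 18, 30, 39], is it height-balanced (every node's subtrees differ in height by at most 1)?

Tree (level-order array): [35, 21, 43, 18, 30, 39]
Definition: a tree is height-balanced if, at every node, |h(left) - h(right)| <= 1 (empty subtree has height -1).
Bottom-up per-node check:
  node 18: h_left=-1, h_right=-1, diff=0 [OK], height=0
  node 30: h_left=-1, h_right=-1, diff=0 [OK], height=0
  node 21: h_left=0, h_right=0, diff=0 [OK], height=1
  node 39: h_left=-1, h_right=-1, diff=0 [OK], height=0
  node 43: h_left=0, h_right=-1, diff=1 [OK], height=1
  node 35: h_left=1, h_right=1, diff=0 [OK], height=2
All nodes satisfy the balance condition.
Result: Balanced
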